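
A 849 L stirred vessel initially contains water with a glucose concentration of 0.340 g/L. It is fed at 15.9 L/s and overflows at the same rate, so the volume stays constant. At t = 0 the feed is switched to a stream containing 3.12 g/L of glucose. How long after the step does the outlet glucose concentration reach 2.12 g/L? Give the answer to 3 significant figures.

Transient balance on the dissolved component: V dC/dt = Q(C_in − C), so τ = V/Q = 53.396 s.
C(t) = C_in + (C₀ − C_in) e^(−t/τ). Set C = 2.12 and solve for t:
e^(−t/τ) = (C − C_in)/(C₀ − C_in) = (2.12 − 3.12)/(0.340 − 3.12) = 0.35971
t = −τ ln(…) = 53.396 × 1.0225 = 54.595 s.

54.6 s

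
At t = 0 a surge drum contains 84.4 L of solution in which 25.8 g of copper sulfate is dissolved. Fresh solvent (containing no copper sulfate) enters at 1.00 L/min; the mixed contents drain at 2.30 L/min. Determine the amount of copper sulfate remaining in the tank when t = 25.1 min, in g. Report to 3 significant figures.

10.9 g

Let m(t) be the amount of copper sulfate. Volume: V(t) = V₀ + (Q_in − Q_out) t = 84.4 − 1.3000 t; V(25.1) = 51.770 L.
Species balance (pure solvent in): dm/dt = −Q_out · m/V(t).
dm/m = −Q_out dt/(V₀ − 1.3000 t); integrating gives ln(m/m₀) = −(Q_out/(Q_in−Q_out)) ln(V/V₀).
m = m₀ (V₀/V)^(Q_out/(Q_in−Q_out)) = 25.8 × (84.4/51.770)^(-1.7692) = 10.866 g.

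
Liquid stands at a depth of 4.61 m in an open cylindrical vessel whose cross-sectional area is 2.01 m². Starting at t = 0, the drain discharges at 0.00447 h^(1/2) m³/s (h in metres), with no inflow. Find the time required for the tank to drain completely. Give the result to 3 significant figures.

With no inflow, A dh/dt = −0.00447 √h.
Separate and integrate: 2(√h − √h₀) = −(0.00447/A) t.
Set h = 0: 2√h₀ = (0.00447/A) t_empty ⇒ t_empty = 2A√h₀/0.00447.
t_empty = 2·2.01·√4.61/0.00447 = 4.0200·2.1471/0.00447 = 1930.9 s.

1930 s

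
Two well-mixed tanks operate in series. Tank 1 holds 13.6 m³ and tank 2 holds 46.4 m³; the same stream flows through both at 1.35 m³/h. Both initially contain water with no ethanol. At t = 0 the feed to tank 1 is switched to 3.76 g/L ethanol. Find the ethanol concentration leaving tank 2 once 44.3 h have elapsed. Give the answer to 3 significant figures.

2.31 g/L

Time constants: τᵢ = Vᵢ/Q for each well-mixed tank.
τ₁ = 13.6/1.35 = 10.074 h; τ₂ = 46.4/1.35 = 34.370 h.
Solving the cascade with C₁(0)=C₂(0)=0 gives C₂(t) = C_in[1 − (τ₁ e^(−t/τ₁) − τ₂ e^(−t/τ₂))/(τ₁ − τ₂)].
At t = 44.3: e^(−t/τ₁) = 0.012309, e^(−t/τ₂) = 0.27557.
C₂ = 3.76·[1 − (10.074·0.012309 − 34.370·0.27557)/(-24.296)] = 3.76·0.61527 = 2.3134 g/L.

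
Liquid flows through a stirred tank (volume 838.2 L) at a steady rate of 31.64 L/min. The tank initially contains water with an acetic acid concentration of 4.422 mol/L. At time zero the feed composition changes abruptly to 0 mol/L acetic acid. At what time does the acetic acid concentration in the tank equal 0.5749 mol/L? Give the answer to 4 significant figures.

Species balance: V dC/dt = Q(C_in − C) ⇒ τ = V/Q = 26.4918 min.
C(t) = C_in + (C₀ − C_in) e^(−t/τ). Set C = 0.5749 and solve for t:
e^(−t/τ) = (C − C_in)/(C₀ − C_in) = (0.5749 − 0)/(4.422 − 0) = 0.130009
t = −τ ln(…) = 26.4918 × 2.04015 = 54.0472 min.

54.05 min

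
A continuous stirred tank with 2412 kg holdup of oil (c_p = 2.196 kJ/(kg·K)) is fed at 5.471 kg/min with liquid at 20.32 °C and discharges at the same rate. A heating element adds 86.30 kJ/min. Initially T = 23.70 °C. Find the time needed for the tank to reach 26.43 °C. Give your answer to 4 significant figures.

557.8 min

M c_p dT/dt = ṁ c_p (T_in − T) + Q̇.
τ = M/ṁ = 440.870 min; T_ss = T_in + Q̇/(ṁ c_p) = 27.5031 °C.
T(t) = T_ss + (T₀ − T_ss) e^(−t/τ). Set T = 26.43:
e^(−t/τ) = (26.43 − 27.5031)/(23.70 − 27.5031) = 0.282164
t = −440.870 · ln(0.282164) = 557.818 min.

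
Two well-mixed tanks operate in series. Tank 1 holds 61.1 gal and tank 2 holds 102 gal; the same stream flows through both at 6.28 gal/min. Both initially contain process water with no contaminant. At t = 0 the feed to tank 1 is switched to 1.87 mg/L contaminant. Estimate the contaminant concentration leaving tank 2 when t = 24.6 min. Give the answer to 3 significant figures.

1.07 mg/L

Each tank obeys Vᵢ dCᵢ/dt = Q(Cᵢ₋₁ − Cᵢ), so τᵢ = Vᵢ/Q.
τ₁ = 61.1/6.28 = 9.7293 min; τ₂ = 102/6.28 = 16.242 min.
Solving the cascade with C₁(0)=C₂(0)=0 gives C₂(t) = C_in[1 − (τ₁ e^(−t/τ₁) − τ₂ e^(−t/τ₂))/(τ₁ − τ₂)].
At t = 24.6: e^(−t/τ₁) = 0.079783, e^(−t/τ₂) = 0.21990.
C₂ = 1.87·[1 − (9.7293·0.079783 − 16.242·0.21990)/(-6.5127)] = 1.87·0.57078 = 1.0674 mg/L.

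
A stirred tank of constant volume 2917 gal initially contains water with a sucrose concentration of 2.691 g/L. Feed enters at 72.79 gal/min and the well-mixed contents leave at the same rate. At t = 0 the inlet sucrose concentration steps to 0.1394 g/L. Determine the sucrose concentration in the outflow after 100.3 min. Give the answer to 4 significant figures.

Accumulation = in − out for the solute gives V dC/dt = Q(C_in − C).
Time constant τ = V/Q = 2917/72.79 = 40.0742 min.
Solution: C(t) = C_in + (C₀ − C_in) e^(−t/τ).
C(100.3) = 0.1394 + (2.691 − 0.1394)·e^(−100.3/40.0742) = 0.1394 + (2.55160)·0.0818507 = 0.348250 g/L.

0.3483 g/L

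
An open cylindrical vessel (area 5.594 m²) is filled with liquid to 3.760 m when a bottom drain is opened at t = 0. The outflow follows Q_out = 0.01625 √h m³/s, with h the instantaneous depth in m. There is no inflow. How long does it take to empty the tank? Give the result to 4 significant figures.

1335 s

A dh/dt = −Q_out = −0.01625 √h.
This is separable: 2 d(√h)/dt = −0.01625/A, so √h = √h₀ − (0.01625/(2A)) t.
Tank is empty when √h = 0: t_empty = 2A√h₀/0.01625.
t_empty = 2·5.594·√3.760/0.01625 = 11.1880·1.93907/0.01625 = 1335.04 s.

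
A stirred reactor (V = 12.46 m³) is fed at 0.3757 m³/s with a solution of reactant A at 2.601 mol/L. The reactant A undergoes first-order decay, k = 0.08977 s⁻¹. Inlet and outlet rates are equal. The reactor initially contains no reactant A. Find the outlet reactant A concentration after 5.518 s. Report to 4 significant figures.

V dC/dt = Q(C_in − C) − k V C.
dC/dt = (Q/V) C_in − (Q/V + k) C; effective rate a = Q/V + k = 0.0301525 + 0.08977 = 0.119922 s⁻¹.
C_ss = Q C_in/(Q + kV) = 0.653978 mol/L; C(t) = C_ss + (C₀ − C_ss) e^(−a t).
C(5.518) = 0.653978 + (-0.653978)·e^(−0.119922·5.518) = 0.653978 + (-0.653978)·0.515957 = 0.316553 mol/L.

0.3166 mol/L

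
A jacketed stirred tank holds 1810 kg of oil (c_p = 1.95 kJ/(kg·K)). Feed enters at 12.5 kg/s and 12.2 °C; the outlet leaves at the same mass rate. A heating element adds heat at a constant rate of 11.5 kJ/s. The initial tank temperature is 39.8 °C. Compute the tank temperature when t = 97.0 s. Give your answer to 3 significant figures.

Unsteady energy balance on the tank contents: M c_p dT/dt = ṁ c_p (T_in − T) + 11.5.
τ = M/ṁ = 144.80 s; T_ss = T_in + Q̇/(ṁ c_p) = 12.2 + 11.5/(12.5·1.95) = 12.672 °C.
This is linear first-order; T(t) = T_ss + (T₀ − T_ss) e^(−t/τ).
T(97.0) = 12.672 + (27.128)·e^(−97.0/144.80) = 12.672 + (27.128)·0.51177 = 26.555 °C.

26.6 °C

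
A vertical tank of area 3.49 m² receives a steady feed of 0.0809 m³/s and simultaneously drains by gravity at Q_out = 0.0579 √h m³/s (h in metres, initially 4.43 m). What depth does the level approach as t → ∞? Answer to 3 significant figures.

1.95 m

Mass balance (ρ constant): A dh/dt = Q_in − 0.0579 √h. At steady state dh/dt = 0:
Q_in = 0.0579 √h_ss ⇒ √h_ss = 0.0809/0.0579 = 1.3972.
h_ss = 1.3972² = 1.9523 m. (Since h₀ = 4.43 m > h_ss, the level will fall toward this value.)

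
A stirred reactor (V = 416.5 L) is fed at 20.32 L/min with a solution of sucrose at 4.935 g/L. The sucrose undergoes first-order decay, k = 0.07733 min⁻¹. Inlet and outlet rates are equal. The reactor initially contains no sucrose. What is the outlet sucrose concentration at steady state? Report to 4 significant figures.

V dC/dt = Q(C_in − C) − k V C.
At steady state: 0 = Q C_in − (Q + kV) C_ss, so C_ss = Q C_in/(Q + kV).
C_ss = 20.32·4.935/(20.32 + 0.07733·416.5) = 100.279/52.5279 = 1.90906 g/L.

1.909 g/L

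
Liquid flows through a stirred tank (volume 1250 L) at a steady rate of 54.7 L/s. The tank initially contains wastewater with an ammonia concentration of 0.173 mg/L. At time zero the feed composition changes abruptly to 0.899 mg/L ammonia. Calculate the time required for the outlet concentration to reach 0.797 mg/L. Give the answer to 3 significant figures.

Unsteady species balance (constant V, well mixed): V dC/dt = Q(C_in − C), so τ = V/Q = 22.852 s.
C(t) = C_in + (C₀ − C_in) e^(−t/τ). Set C = 0.797 and solve for t:
e^(−t/τ) = (C − C_in)/(C₀ − C_in) = (0.797 − 0.899)/(0.173 − 0.899) = 0.14050
t = −τ ln(…) = 22.852 × 1.9626 = 44.849 s.

44.8 s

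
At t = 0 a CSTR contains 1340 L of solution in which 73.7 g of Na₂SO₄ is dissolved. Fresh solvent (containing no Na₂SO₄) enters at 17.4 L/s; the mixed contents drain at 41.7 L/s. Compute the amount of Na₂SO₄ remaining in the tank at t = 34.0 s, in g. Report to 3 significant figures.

Let m(t) be the amount of Na₂SO₄. Volume: V(t) = V₀ + (Q_in − Q_out) t = 1340 − 24.300 t; V(34.0) = 513.80 L.
Species balance (pure solvent in): dm/dt = −Q_out · m/V(t).
dm/m = −Q_out dt/(V₀ − 24.300 t); integrating gives ln(m/m₀) = −(Q_out/(Q_in−Q_out)) ln(V/V₀).
m = m₀ (V₀/V)^(Q_out/(Q_in−Q_out)) = 73.7 × (1340/513.80)^(-1.7160) = 14.225 g.

14.2 g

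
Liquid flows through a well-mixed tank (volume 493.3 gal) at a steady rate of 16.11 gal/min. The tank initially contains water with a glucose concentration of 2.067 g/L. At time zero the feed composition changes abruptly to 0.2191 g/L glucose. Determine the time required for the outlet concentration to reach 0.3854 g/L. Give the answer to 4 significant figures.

Species balance: V dC/dt = Q(C_in − C) ⇒ τ = V/Q = 30.6207 min.
C(t) = C_in + (C₀ − C_in) e^(−t/τ). Set C = 0.3854 and solve for t:
e^(−t/τ) = (C − C_in)/(C₀ − C_in) = (0.3854 − 0.2191)/(2.067 − 0.2191) = 0.0899940
t = −τ ln(…) = 30.6207 × 2.40801 = 73.7351 min.

73.74 min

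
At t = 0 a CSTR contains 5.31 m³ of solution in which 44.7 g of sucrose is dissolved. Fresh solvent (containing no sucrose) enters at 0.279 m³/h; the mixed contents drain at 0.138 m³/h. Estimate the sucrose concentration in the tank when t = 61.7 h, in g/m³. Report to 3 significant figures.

1.23 g/m³

Let m(t) be the amount of sucrose. Volume: V(t) = V₀ + (Q_in − Q_out) t = 5.31 + 0.14100 t; V(61.7) = 14.010 m³.
Species balance (pure solvent in): dm/dt = −Q_out · m/V(t).
Separate: dm/m = −Q_out dt/V(t) ⇒ ln(m/m₀) = −(Q_out/(Q_in−Q_out)) ln(V/V₀).
m = m₀ (V₀/V)^(Q_out/(Q_in−Q_out)) = 44.7 × (5.31/14.010)^(0.97872) = 17.296 g.
C = m/V = 17.296/14.010 = 1.2346 g/m³.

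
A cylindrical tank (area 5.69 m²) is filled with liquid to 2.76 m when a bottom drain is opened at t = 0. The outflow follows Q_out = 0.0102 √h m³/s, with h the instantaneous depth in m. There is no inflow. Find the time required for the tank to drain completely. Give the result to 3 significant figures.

A dh/dt = −Q_out = −0.0102 √h.
This is separable: 2 d(√h)/dt = −0.0102/A, so √h = √h₀ − (0.0102/(2A)) t.
Tank is empty when √h = 0: t_empty = 2A√h₀/0.0102.
t_empty = 2·5.69·√2.76/0.0102 = 11.380·1.6613/0.0102 = 1853.5 s.

1850 s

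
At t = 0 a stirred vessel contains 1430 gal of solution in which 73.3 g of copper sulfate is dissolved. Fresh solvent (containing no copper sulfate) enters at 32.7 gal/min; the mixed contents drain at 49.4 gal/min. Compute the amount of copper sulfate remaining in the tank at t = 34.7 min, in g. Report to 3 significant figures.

15.8 g

Let m(t) be the amount of copper sulfate. Volume: V(t) = V₀ + (Q_in − Q_out) t = 1430 − 16.700 t; V(34.7) = 850.51 gal.
Species balance (pure solvent in): dm/dt = −Q_out · m/V(t).
dm/m = −Q_out dt/(V₀ − 16.700 t); integrating gives ln(m/m₀) = −(Q_out/(Q_in−Q_out)) ln(V/V₀).
m = m₀ (V₀/V)^(Q_out/(Q_in−Q_out)) = 73.3 × (1430/850.51)^(-2.9581) = 15.761 g.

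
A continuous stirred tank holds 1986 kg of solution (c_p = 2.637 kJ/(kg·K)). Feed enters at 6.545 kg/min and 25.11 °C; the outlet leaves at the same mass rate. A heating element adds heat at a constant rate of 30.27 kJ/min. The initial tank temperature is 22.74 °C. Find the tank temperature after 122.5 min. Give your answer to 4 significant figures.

24.11 °C

M c_p dT/dt = ṁ c_p (T_in − T) + Q̇.
Rearrange: dT/dt = (T_ss − T)/τ with τ = M/ṁ = 303.438 min and T_ss = T_in + Q̇/(ṁ c_p) = 26.8639 °C.
Solution: T(t) = T_ss + (T₀ − T_ss) e^(−t/τ).
T(122.5) = 26.8639 + (-4.12385)·e^(−122.5/303.438) = 26.8639 + (-4.12385)·0.667840 = 24.1098 °C.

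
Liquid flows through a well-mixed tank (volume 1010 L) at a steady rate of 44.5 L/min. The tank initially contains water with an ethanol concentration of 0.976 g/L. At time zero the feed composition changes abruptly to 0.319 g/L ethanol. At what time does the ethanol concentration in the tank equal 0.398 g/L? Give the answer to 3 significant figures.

48.1 min

Mass balance on the solute (V constant): V dC/dt = Q(C_in − C), so τ = V/Q = 22.697 min.
C(t) = C_in + (C₀ − C_in) e^(−t/τ). Set C = 0.398 and solve for t:
e^(−t/τ) = (C − C_in)/(C₀ − C_in) = (0.398 − 0.319)/(0.976 − 0.319) = 0.12024
t = −τ ln(…) = 22.697 × 2.1182 = 48.077 min.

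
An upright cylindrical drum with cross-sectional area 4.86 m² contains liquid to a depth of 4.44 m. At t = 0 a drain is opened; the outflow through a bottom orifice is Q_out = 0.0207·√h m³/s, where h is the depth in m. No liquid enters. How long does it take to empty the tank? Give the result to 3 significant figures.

With no inflow, A dh/dt = −0.0207 √h.
Separate and integrate: 2(√h − √h₀) = −(0.0207/A) t.
Tank is empty when √h = 0: t_empty = 2A√h₀/0.0207.
t_empty = 2·4.86·√4.44/0.0207 = 9.7200·2.1071/0.0207 = 989.44 s.

989 s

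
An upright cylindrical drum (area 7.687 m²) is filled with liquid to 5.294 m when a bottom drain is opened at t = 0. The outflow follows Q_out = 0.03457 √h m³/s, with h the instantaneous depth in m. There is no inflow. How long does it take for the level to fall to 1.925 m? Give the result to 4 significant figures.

406.2 s

With no inflow, A dh/dt = −0.03457 √h.
This is separable: 2 d(√h)/dt = −0.03457/A, so √h = √h₀ − (0.03457/(2A)) t.
t = 2A(√h₀ − √h)/0.03457 = 2·7.687·(√5.294 − √1.925)/0.03457
  = 15.3740 × (2.30087 − 1.38744) / 0.03457 = 406.219 s.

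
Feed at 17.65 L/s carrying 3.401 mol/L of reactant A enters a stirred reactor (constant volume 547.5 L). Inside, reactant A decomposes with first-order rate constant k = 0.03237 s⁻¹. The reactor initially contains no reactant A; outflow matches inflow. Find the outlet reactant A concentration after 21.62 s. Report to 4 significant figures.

V dC/dt = Q(C_in − C) − k V C.
dC/dt = (Q/V) C_in − (Q/V + k) C; effective rate a = Q/V + k = 0.0322374 + 0.03237 = 0.0646074 s⁻¹.
C_ss = Q C_in/(Q + kV) = 1.69701 mol/L; C(t) = C_ss + (C₀ − C_ss) e^(−a t).
C(21.62) = 1.69701 + (-1.69701)·e^(−0.0646074·21.62) = 1.69701 + (-1.69701)·0.247384 = 1.27720 mol/L.

1.277 mol/L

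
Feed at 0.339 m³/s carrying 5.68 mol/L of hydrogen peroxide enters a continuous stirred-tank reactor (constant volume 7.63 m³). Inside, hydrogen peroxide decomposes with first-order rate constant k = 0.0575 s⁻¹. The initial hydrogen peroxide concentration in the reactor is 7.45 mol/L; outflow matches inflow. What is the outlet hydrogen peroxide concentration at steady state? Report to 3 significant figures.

Species balance: V dC/dt = Q C_in − Q C − k V C.
Steady state (dC/dt = 0): C_ss = Q C_in/(Q + kV) = C_in/(1 + kV/Q).
C_ss = 0.339·5.68/(0.339 + 0.0575·7.63) = 1.9255/0.77772 = 2.4758 mol/L.

2.48 mol/L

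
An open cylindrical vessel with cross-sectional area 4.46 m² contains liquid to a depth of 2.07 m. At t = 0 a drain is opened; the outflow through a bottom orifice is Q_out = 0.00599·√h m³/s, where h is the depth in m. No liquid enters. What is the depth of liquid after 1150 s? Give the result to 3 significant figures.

A dh/dt = −Q_out = −0.00599 √h.
∫ h^(−1/2) dh = −(0.00599/A) ∫ dt, giving 2√h = 2√h₀ − (0.00599/A) t.
√h = √2.07 − 0.00599·1150/(2·4.46) = 1.4387 − 0.77225 = 0.66650.
h = 0.66650² = 0.44422 m.

0.444 m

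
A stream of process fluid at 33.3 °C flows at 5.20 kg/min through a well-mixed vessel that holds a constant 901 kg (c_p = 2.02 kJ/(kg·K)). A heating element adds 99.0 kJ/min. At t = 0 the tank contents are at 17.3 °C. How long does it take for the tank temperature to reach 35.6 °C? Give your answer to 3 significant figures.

220 min

M c_p dT/dt = ṁ c_p (T_in − T) + Q̇.
τ = M/ṁ = 173.27 min; T_ss = T_in + Q̇/(ṁ c_p) = 42.725 °C.
T(t) = T_ss + (T₀ − T_ss) e^(−t/τ). Set T = 35.6:
e^(−t/τ) = (35.6 − 42.725)/(17.3 − 42.725) = 0.28024
t = −173.27 · ln(0.28024) = 220.42 min.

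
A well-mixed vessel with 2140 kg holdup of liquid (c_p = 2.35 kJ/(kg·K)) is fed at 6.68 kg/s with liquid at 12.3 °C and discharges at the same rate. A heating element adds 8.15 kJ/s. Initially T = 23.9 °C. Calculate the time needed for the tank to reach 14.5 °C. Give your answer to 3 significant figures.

M c_p dT/dt = ṁ c_p (T_in − T) + Q̇.
τ = M/ṁ = 320.36 s; T_ss = T_in + Q̇/(ṁ c_p) = 12.819 °C.
T(t) = T_ss + (T₀ − T_ss) e^(−t/τ). Set T = 14.5:
e^(−t/τ) = (14.5 − 12.819)/(23.9 − 12.819) = 0.15169
t = −320.36 · ln(0.15169) = 604.18 s.

604 s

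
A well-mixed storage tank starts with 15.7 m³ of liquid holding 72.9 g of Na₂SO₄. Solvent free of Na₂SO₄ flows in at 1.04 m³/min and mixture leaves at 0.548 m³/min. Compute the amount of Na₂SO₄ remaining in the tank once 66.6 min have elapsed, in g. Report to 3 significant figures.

20.8 g

Total volume: dV/dt = Q_in − Q_out = 0.49200 m³/min, so V(t) = 15.7 + 0.49200 t and V(66.6) = 48.467 m³.
Species balance (pure solvent in): dm/dt = −Q_out · m/V(t).
Separate: dm/m = −Q_out dt/V(t) ⇒ ln(m/m₀) = −(Q_out/(Q_in−Q_out)) ln(V/V₀).
m = m₀ (V₀/V)^(Q_out/(Q_in−Q_out)) = 72.9 × (15.7/48.467)^(1.1138) = 20.771 g.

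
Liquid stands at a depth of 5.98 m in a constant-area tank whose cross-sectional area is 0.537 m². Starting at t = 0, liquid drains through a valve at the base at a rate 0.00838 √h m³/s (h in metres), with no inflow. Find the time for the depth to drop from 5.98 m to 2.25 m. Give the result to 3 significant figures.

A dh/dt = −Q_out = −0.00838 √h.
Separate and integrate: 2(√h − √h₀) = −(0.00838/A) t.
t = 2A(√h₀ − √h)/0.00838 = 2·0.537·(√5.98 − √2.25)/0.00838
  = 1.0740 × (2.4454 − 1.5000) / 0.00838 = 121.17 s.

121 s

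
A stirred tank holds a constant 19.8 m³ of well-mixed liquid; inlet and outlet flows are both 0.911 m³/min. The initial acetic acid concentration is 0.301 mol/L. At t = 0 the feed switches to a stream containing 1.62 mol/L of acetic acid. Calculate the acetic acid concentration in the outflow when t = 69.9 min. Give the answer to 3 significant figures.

1.57 mol/L

Accumulation = in − out for the solute gives V dC/dt = Q(C_in − C).
Rewrite as dC/dt + C/τ = C_in/τ, τ = V/Q = 21.734 min.
Solution: C(t) = C_in + (C₀ − C_in) e^(−t/τ).
C(69.9) = 1.62 + (0.301 − 1.62)·e^(−69.9/21.734) = 1.62 + (-1.3190)·0.040111 = 1.5671 mol/L.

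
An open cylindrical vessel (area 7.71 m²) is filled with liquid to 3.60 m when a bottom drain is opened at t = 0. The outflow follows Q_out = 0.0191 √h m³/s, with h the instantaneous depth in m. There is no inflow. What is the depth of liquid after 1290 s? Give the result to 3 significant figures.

A dh/dt = −Q_out = −0.0191 √h.
Separate and integrate: 2(√h − √h₀) = −(0.0191/A) t.
√h = √3.60 − 0.0191·1290/(2·7.71) = 1.8974 − 1.5979 = 0.29951.
h = 0.29951² = 0.089704 m.

0.0897 m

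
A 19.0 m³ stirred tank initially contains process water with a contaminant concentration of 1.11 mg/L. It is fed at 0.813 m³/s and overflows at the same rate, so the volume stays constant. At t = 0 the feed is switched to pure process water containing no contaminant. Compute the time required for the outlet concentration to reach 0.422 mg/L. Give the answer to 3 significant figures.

22.6 s

Species balance: V dC/dt = Q(C_in − C) ⇒ τ = V/Q = 23.370 s.
C(t) = C_in + (C₀ − C_in) e^(−t/τ). Set C = 0.422 and solve for t:
e^(−t/τ) = (C − C_in)/(C₀ − C_in) = (0.422 − 0)/(1.11 − 0) = 0.38018
t = −τ ln(…) = 23.370 × 0.96711 = 22.602 s.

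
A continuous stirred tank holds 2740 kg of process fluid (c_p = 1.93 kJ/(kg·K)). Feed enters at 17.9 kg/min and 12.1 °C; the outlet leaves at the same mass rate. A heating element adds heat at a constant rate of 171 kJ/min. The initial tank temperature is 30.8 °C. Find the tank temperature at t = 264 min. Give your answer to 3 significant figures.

19.5 °C

M c_p dT/dt = ṁ c_p (T_in − T) + Q̇.
τ = M/ṁ = 153.07 min; T_ss = T_in + Q̇/(ṁ c_p) = 12.1 + 171/(17.9·1.93) = 17.050 °C.
Solution: T(t) = T_ss + (T₀ − T_ss) e^(−t/τ).
T(264) = 17.050 + (13.750)·e^(−264/153.07) = 17.050 + (13.750)·0.17823 = 19.501 °C.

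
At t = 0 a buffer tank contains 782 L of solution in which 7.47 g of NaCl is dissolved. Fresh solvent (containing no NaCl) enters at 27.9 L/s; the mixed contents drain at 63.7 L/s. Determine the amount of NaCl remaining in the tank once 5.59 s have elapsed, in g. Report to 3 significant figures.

Total volume: dV/dt = Q_in − Q_out = -35.800 L/s, so V(t) = 782 − 35.800 t and V(5.59) = 581.88 L.
Species balance (pure solvent in): dm/dt = −Q_out · m/V(t).
Separate: dm/m = −Q_out dt/V(t) ⇒ ln(m/m₀) = −(Q_out/(Q_in−Q_out)) ln(V/V₀).
m = m₀ (V₀/V)^(Q_out/(Q_in−Q_out)) = 7.47 × (782/581.88)^(-1.7793) = 4.4147 g.

4.41 g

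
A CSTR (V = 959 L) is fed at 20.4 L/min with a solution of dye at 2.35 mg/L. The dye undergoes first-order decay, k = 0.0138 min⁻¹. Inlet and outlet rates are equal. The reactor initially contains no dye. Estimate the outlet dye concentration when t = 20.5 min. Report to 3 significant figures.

0.731 mg/L

Species balance: V dC/dt = Q C_in − Q C − k V C.
dC/dt = (Q/V) C_in − (Q/V + k) C; effective rate a = Q/V + k = 0.021272 + 0.0138 = 0.035072 min⁻¹.
C_ss = Q C_in/(Q + kV) = 1.4253 mg/L; C(t) = C_ss + (C₀ − C_ss) e^(−a t).
C(20.5) = 1.4253 + (-1.4253)·e^(−0.035072·20.5) = 1.4253 + (-1.4253)·0.48725 = 0.73084 mg/L.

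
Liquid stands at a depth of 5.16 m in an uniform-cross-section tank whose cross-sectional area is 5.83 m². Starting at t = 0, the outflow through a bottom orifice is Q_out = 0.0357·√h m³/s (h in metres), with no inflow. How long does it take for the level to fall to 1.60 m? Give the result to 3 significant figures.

With no inflow, A dh/dt = −0.0357 √h.
∫ h^(−1/2) dh = −(0.0357/A) ∫ dt, giving 2√h = 2√h₀ − (0.0357/A) t.
t = 2A(√h₀ − √h)/0.0357 = 2·5.83·(√5.16 − √1.60)/0.0357
  = 11.660 × (2.2716 − 1.2649) / 0.0357 = 328.78 s.

329 s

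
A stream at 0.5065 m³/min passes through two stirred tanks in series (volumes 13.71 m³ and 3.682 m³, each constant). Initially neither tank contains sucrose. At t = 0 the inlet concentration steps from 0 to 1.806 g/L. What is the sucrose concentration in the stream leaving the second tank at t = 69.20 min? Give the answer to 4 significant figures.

Each tank obeys Vᵢ dCᵢ/dt = Q(Cᵢ₋₁ − Cᵢ), so τᵢ = Vᵢ/Q.
τ₁ = 13.71/0.5065 = 27.0681 min; τ₂ = 3.682/0.5065 = 7.26950 min.
Solving the cascade with C₁(0)=C₂(0)=0 gives C₂(t) = C_in[1 − (τ₁ e^(−t/τ₁) − τ₂ e^(−t/τ₂))/(τ₁ − τ₂)].
At t = 69.20: e^(−t/τ₁) = 0.0775747, e^(−t/τ₂) = 7.34263e-05.
C₂ = 1.806·[1 − (27.0681·0.0775747 − 7.26950·7.34263e-05)/(19.7986)] = 1.806·0.893969 = 1.61451 g/L.

1.615 g/L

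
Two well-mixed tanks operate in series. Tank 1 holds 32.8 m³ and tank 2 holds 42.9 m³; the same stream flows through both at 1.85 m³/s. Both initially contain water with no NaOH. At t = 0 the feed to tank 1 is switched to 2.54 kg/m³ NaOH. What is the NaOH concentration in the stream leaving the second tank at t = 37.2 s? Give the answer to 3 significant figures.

Species balance on tank i: dCᵢ/dt = (Cᵢ₋₁ − Cᵢ)/τᵢ with τᵢ = Vᵢ/Q.
τ₁ = 32.8/1.85 = 17.730 s; τ₂ = 42.9/1.85 = 23.189 s.
Tank 1: C₁ = C_in(1 − e^(−t/τ₁)). Tank 2 (τ₁ ≠ τ₂): C₂ = C_in[1 − (τ₁ e^(−t/τ₁) − τ₂ e^(−t/τ₂))/(τ₁ − τ₂)].
At t = 37.2: e^(−t/τ₁) = 0.12268, e^(−t/τ₂) = 0.20105.
C₂ = 2.54·[1 − (17.730·0.12268 − 23.189·0.20105)/(-5.4595)] = 2.54·0.54444 = 1.3829 kg/m³.

1.38 kg/m³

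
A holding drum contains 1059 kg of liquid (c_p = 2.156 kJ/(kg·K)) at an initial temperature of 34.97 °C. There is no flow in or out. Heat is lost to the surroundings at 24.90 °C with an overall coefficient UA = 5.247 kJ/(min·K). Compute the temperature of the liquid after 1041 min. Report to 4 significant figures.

25.82 °C

Heat balance on the well-mixed liquid: M c_p dT/dt = −UA(T − T_amb).
dT/dt = (T_ss − T)/τ with T_ss = T_amb = 24.9000 °C, τ = M c_p/UA = 1059·2.156/5.247 = 435.145 min.
This is linear first-order; T(t) = T_ss + (T₀ − T_ss) e^(−t/τ).
T(1041) = 24.9000 + (10.0700)·0.0914185 = 25.8206 °C.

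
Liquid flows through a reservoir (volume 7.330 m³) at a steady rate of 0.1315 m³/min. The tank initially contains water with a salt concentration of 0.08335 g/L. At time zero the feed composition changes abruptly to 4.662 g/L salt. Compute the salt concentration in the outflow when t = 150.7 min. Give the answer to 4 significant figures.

Mass balance on the solute (V constant): V dC/dt = Q(C_in − C).
Rewrite as dC/dt + C/τ = C_in/τ, τ = V/Q = 55.7414 min.
Integrating: C(t) = C_in + (C₀ − C_in) e^(−t/τ).
C(150.7) = 4.662 + (0.08335 − 4.662)·e^(−150.7/55.7414) = 4.662 + (-4.57865)·0.0669671 = 4.35538 g/L.

4.355 g/L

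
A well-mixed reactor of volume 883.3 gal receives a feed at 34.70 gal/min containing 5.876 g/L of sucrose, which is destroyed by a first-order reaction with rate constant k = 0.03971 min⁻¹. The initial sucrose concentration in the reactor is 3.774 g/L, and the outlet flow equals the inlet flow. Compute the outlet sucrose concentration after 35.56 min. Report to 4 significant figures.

V dC/dt = Q(C_in − C) − k V C.
dC/dt = (Q/V) C_in − (Q/V + k) C; effective rate a = Q/V + k = 0.0392845 + 0.03971 = 0.0789945 min⁻¹.
C_ss = Q C_in/(Q + kV) = 2.92217 g/L; C(t) = C_ss + (C₀ − C_ss) e^(−a t).
C(35.56) = 2.92217 + (0.851825)·e^(−0.0789945·35.56) = 2.92217 + (0.851825)·0.0602625 = 2.97351 g/L.

2.974 g/L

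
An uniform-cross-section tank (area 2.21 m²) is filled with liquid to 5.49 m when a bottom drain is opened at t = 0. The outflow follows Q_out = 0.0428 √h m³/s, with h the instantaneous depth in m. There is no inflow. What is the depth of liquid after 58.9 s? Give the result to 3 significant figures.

3.14 m

A dh/dt = −Q_out = −0.0428 √h.
Separate and integrate: 2(√h − √h₀) = −(0.0428/A) t.
√h = √5.49 − 0.0428·58.9/(2·2.21) = 2.3431 − 0.57034 = 1.7727.
h = 1.7727² = 3.1426 m.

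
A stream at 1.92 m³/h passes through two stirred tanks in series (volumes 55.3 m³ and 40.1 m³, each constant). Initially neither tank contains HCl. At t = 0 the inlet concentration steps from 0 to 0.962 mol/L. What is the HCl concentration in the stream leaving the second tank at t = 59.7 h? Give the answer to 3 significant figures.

Time constants: τᵢ = Vᵢ/Q for each well-mixed tank.
τ₁ = 55.3/1.92 = 28.802 h; τ₂ = 40.1/1.92 = 20.885 h.
Tank 1: C₁ = C_in(1 − e^(−t/τ₁)). Tank 2 (τ₁ ≠ τ₂): C₂ = C_in[1 − (τ₁ e^(−t/τ₁) − τ₂ e^(−t/τ₂))/(τ₁ − τ₂)].
At t = 59.7: e^(−t/τ₁) = 0.12584, e^(−t/τ₂) = 0.057357.
C₂ = 0.962·[1 − (28.802·0.12584 − 20.885·0.057357)/(7.9167)] = 0.962·0.69350 = 0.66715 mol/L.

0.667 mol/L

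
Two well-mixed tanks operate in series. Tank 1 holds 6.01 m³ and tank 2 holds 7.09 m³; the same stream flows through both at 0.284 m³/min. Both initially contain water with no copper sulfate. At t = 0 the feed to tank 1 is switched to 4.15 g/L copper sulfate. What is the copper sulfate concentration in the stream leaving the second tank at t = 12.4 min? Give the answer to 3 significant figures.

0.425 g/L

Species balance on tank i: dCᵢ/dt = (Cᵢ₋₁ − Cᵢ)/τᵢ with τᵢ = Vᵢ/Q.
τ₁ = 6.01/0.284 = 21.162 min; τ₂ = 7.09/0.284 = 24.965 min.
Tank 1: C₁ = C_in(1 − e^(−t/τ₁)). Tank 2 (τ₁ ≠ τ₂): C₂ = C_in[1 − (τ₁ e^(−t/τ₁) − τ₂ e^(−t/τ₂))/(τ₁ − τ₂)].
At t = 12.4: e^(−t/τ₁) = 0.55657, e^(−t/τ₂) = 0.60854.
C₂ = 4.15·[1 − (21.162·0.55657 − 24.965·0.60854)/(-3.8028)] = 4.15·0.10230 = 0.42455 g/L.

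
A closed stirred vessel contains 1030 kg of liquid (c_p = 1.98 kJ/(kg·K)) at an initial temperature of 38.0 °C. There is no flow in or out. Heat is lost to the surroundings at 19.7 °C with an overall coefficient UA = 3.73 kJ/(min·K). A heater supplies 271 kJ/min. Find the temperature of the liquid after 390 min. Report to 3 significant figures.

65.7 °C

Lumped-capacitance energy balance: M c_p dT/dt = UA(T_amb − T) + Q̇.
dT/dt = (T_ss − T)/τ with T_ss = T_amb + Q̇/UA = 19.7 + 271/3.73 = 92.354 °C, τ = M c_p/UA = 1030·1.98/3.73 = 546.76 min.
T approaches T_ss exponentially: T(t) = T_ss + (T₀ − T_ss) e^(−t/τ).
T(390) = 92.354 + (-54.354)·0.49003 = 65.719 °C.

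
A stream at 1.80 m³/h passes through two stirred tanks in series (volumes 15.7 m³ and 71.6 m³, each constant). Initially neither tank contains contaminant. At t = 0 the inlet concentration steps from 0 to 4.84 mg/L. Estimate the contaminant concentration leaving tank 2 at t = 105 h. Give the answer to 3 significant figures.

Time constants: τᵢ = Vᵢ/Q for each well-mixed tank.
τ₁ = 15.7/1.80 = 8.7222 h; τ₂ = 71.6/1.80 = 39.778 h.
Solving the cascade with C₁(0)=C₂(0)=0 gives C₂(t) = C_in[1 − (τ₁ e^(−t/τ₁) − τ₂ e^(−t/τ₂))/(τ₁ − τ₂)].
At t = 105: e^(−t/τ₁) = 5.9138e-06, e^(−t/τ₂) = 0.071385.
C₂ = 4.84·[1 − (8.7222·5.9138e-06 − 39.778·0.071385)/(-31.056)] = 4.84·0.90857 = 4.3975 mg/L.

4.40 mg/L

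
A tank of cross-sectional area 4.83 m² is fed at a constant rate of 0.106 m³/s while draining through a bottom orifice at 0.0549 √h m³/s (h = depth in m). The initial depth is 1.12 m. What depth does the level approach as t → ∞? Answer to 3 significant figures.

3.73 m

Level balance: A dh/dt = 0.106 − 0.0549 √h. Setting dh/dt = 0:
Q_in = 0.0549 √h_ss ⇒ √h_ss = 0.106/0.0549 = 1.9308.
h_ss = 1.9308² = 3.7279 m. (Since h₀ = 1.12 m < h_ss, the level will rise toward this value.)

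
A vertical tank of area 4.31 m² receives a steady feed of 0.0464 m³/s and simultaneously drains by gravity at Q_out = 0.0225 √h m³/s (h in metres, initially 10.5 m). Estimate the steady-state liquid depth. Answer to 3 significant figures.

A dh/dt = Q_in − 0.0225 √h. Steady state requires inflow = outflow:
Q_in = 0.0225 √h_ss ⇒ √h_ss = 0.0464/0.0225 = 2.0622.
h_ss = 2.0622² = 4.2528 m. (Since h₀ = 10.5 m > h_ss, the level will fall toward this value.)

4.25 m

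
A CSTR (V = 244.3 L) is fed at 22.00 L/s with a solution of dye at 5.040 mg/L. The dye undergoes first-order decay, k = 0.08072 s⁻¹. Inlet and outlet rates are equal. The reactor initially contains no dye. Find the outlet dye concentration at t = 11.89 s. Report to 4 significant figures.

V dC/dt = Q(C_in − C) − k V C.
This is linear with rate a = Q/V + k = 0.170773 s⁻¹.
C_ss = Q C_in/(Q + kV) = 2.65772 mg/L; C(t) = C_ss + (C₀ − C_ss) e^(−a t).
C(11.89) = 2.65772 + (-2.65772)·e^(−0.170773·11.89) = 2.65772 + (-2.65772)·0.131271 = 2.30884 mg/L.

2.309 mg/L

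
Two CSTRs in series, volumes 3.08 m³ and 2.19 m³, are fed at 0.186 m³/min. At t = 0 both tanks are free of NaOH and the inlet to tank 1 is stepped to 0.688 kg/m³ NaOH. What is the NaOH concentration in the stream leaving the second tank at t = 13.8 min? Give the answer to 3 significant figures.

Species balance on tank i: dCᵢ/dt = (Cᵢ₋₁ − Cᵢ)/τᵢ with τᵢ = Vᵢ/Q.
τ₁ = 3.08/0.186 = 16.559 min; τ₂ = 2.19/0.186 = 11.774 min.
Tank 1: C₁ = C_in(1 − e^(−t/τ₁)). Tank 2 (τ₁ ≠ τ₂): C₂ = C_in[1 − (τ₁ e^(−t/τ₁) − τ₂ e^(−t/τ₂))/(τ₁ − τ₂)].
At t = 13.8: e^(−t/τ₁) = 0.43458, e^(−t/τ₂) = 0.30973.
C₂ = 0.688·[1 − (16.559·0.43458 − 11.774·0.30973)/(4.7849)] = 0.688·0.25821 = 0.17765 kg/m³.

0.178 kg/m³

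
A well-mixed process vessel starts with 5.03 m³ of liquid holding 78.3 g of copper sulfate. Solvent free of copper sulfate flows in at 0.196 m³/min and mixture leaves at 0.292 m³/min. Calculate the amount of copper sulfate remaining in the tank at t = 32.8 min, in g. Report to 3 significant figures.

Total volume: dV/dt = Q_in − Q_out = -0.096000 m³/min, so V(t) = 5.03 − 0.096000 t and V(32.8) = 1.8812 m³.
Solute balance: dm/dt = 0 − Q_out C = −Q_out m/V(t).
dm/m = −Q_out dt/(V₀ − 0.096000 t); integrating gives ln(m/m₀) = −(Q_out/(Q_in−Q_out)) ln(V/V₀).
m = m₀ (V₀/V)^(Q_out/(Q_in−Q_out)) = 78.3 × (5.03/1.8812)^(-3.0417) = 3.9316 g.

3.93 g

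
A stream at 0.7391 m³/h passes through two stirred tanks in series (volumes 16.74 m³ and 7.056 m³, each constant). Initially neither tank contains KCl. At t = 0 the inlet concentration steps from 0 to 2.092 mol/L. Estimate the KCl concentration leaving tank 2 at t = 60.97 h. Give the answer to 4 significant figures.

1.850 mol/L

Each tank obeys Vᵢ dCᵢ/dt = Q(Cᵢ₋₁ − Cᵢ), so τᵢ = Vᵢ/Q.
τ₁ = 16.74/0.7391 = 22.6492 h; τ₂ = 7.056/0.7391 = 9.54675 h.
Solving the cascade with C₁(0)=C₂(0)=0 gives C₂(t) = C_in[1 − (τ₁ e^(−t/τ₁) − τ₂ e^(−t/τ₂))/(τ₁ − τ₂)].
At t = 60.97: e^(−t/τ₁) = 0.0677500, e^(−t/τ₂) = 0.00168419.
C₂ = 2.092·[1 − (22.6492·0.0677500 − 9.54675·0.00168419)/(13.1024)] = 2.092·0.884113 = 1.84956 mol/L.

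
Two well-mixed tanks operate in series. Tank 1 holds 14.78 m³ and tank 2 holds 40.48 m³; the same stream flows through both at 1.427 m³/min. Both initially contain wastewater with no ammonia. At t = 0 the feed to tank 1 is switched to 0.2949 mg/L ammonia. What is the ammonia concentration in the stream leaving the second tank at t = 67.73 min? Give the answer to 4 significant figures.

0.2525 mg/L

Each tank obeys Vᵢ dCᵢ/dt = Q(Cᵢ₋₁ − Cᵢ), so τᵢ = Vᵢ/Q.
τ₁ = 14.78/1.427 = 10.3574 min; τ₂ = 40.48/1.427 = 28.3672 min.
Tank 1: C₁ = C_in(1 − e^(−t/τ₁)). Tank 2 (τ₁ ≠ τ₂): C₂ = C_in[1 − (τ₁ e^(−t/τ₁) − τ₂ e^(−t/τ₂))/(τ₁ − τ₂)].
At t = 67.73: e^(−t/τ₁) = 0.00144551, e^(−t/τ₂) = 0.0918484.
C₂ = 0.2949·[1 − (10.3574·0.00144551 − 28.3672·0.0918484)/(-18.0098)] = 0.2949·0.856161 = 0.252482 mg/L.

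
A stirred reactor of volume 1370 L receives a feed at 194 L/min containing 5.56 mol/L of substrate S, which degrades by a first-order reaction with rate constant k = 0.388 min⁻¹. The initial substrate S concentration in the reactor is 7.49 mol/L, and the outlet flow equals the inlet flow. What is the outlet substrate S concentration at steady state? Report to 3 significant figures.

1.49 mol/L

Species balance: V dC/dt = Q C_in − Q C − k V C.
Steady state (dC/dt = 0): C_ss = Q C_in/(Q + kV) = C_in/(1 + kV/Q).
C_ss = 194·5.56/(194 + 0.388·1370) = 1078.6/725.56 = 1.4866 mol/L.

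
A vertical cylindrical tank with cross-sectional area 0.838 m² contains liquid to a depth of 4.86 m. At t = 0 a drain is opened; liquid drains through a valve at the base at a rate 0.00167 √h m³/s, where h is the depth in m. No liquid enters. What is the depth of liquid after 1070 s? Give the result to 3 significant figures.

1.30 m

With no inflow, A dh/dt = −0.00167 √h.
∫ h^(−1/2) dh = −(0.00167/A) ∫ dt, giving 2√h = 2√h₀ − (0.00167/A) t.
√h = √4.86 − 0.00167·1070/(2·0.838) = 2.2045 − 1.0662 = 1.1384.
h = 1.1384² = 1.2959 m.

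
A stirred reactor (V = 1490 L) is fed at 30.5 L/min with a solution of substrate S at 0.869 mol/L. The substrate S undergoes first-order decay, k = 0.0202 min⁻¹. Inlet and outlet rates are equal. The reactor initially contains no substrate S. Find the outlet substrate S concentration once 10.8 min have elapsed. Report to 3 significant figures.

0.155 mol/L

V dC/dt = Q(C_in − C) − k V C.
dC/dt = (Q/V) C_in − (Q/V + k) C; effective rate a = Q/V + k = 0.020470 + 0.0202 = 0.040670 min⁻¹.
C_ss = Q C_in/(Q + kV) = 0.43738 mol/L; C(t) = C_ss + (C₀ − C_ss) e^(−a t).
C(10.8) = 0.43738 + (-0.43738)·e^(−0.040670·10.8) = 0.43738 + (-0.43738)·0.64453 = 0.15548 mol/L.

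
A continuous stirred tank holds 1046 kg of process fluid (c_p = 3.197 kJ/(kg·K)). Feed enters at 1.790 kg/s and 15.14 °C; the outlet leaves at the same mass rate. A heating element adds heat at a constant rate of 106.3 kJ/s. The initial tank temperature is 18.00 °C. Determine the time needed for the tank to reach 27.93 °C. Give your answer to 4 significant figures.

Energy balance: M c_p dT/dt = ṁ c_p (T_in − T) + 106.3.
τ = M/ṁ = 584.358 s; T_ss = T_in + Q̇/(ṁ c_p) = 33.7154 °C.
T(t) = T_ss + (T₀ − T_ss) e^(−t/τ). Set T = 27.93:
e^(−t/τ) = (27.93 − 33.7154)/(18.00 − 33.7154) = 0.368135
t = −584.358 · ln(0.368135) = 583.952 s.

584.0 s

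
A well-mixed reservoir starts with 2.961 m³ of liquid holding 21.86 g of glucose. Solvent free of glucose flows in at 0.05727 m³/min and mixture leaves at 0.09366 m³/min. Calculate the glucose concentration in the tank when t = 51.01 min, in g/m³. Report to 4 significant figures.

Total volume: dV/dt = Q_in − Q_out = -0.0363900 m³/min, so V(t) = 2.961 − 0.0363900 t and V(51.01) = 1.10475 m³.
No glucose enters, so dm/dt = −Q_out · (m/V).
dm/m = −Q_out dt/(V₀ − 0.0363900 t); integrating gives ln(m/m₀) = −(Q_out/(Q_in−Q_out)) ln(V/V₀).
m = m₀ (V₀/V)^(Q_out/(Q_in−Q_out)) = 21.86 × (2.961/1.10475)^(-2.57378) = 1.72829 g.
C = m/V = 1.72829/1.10475 = 1.56443 g/m³.

1.564 g/m³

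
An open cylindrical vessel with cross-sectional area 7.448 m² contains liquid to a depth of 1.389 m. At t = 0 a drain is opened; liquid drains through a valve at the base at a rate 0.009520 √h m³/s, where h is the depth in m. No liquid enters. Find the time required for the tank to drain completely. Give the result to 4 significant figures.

A dh/dt = −Q_out = −0.009520 √h.
Separate and integrate: 2(√h − √h₀) = −(0.009520/A) t.
Set h = 0: 2√h₀ = (0.009520/A) t_empty ⇒ t_empty = 2A√h₀/0.009520.
t_empty = 2·7.448·√1.389/0.009520 = 14.8960·1.17856/0.009520 = 1844.10 s.

1844 s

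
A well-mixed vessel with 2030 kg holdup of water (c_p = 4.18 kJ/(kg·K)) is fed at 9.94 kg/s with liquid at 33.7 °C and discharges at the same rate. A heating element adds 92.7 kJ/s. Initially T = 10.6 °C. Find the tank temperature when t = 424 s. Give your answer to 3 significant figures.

32.8 °C

Unsteady energy balance on the tank contents: M c_p dT/dt = ṁ c_p (T_in − T) + 92.7.
Rearrange: dT/dt = (T_ss − T)/τ with τ = M/ṁ = 204.23 s and T_ss = T_in + Q̇/(ṁ c_p) = 35.931 °C.
Solution: T(t) = T_ss + (T₀ − T_ss) e^(−t/τ).
T(424) = 35.931 + (-25.331)·e^(−424/204.23) = 35.931 + (-25.331)·0.12541 = 32.754 °C.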